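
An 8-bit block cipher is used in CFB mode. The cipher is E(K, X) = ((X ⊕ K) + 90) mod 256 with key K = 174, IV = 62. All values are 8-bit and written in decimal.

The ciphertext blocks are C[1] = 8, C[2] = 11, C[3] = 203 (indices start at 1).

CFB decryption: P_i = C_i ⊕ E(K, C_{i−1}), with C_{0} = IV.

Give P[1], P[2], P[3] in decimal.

P[1] = 226, P[2] = 11, P[3] = 52

P[1]: E(K, 62) = 234; 8 ⊕ 234 = 226.
P[2]: E(K, 8) = 0; 11 ⊕ 0 = 11.
P[3]: E(K, 11) = 255; 203 ⊕ 255 = 52.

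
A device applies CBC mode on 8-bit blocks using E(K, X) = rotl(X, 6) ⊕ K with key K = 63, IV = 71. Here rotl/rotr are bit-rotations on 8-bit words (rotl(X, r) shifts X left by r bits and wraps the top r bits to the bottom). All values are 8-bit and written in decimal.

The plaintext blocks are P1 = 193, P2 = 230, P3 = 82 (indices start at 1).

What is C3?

C3 = 227

CBC encryption: C_i = E(K, P_i ⊕ C_{i−1}), with C_{0} = IV.
C1: P1 ⊕ 71 = 134; E(K, 134) = 158.
C2: P2 ⊕ 158 = 120; E(K, 120) = 33.
C3: P3 ⊕ 33 = 115; E(K, 115) = 227.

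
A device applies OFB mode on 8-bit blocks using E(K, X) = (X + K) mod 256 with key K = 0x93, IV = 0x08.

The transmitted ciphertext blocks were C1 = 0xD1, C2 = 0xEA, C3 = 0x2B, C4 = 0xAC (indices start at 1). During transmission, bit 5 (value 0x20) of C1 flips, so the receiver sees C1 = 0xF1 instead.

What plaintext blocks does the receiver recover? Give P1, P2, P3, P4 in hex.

OFB decryption: S_i = E(K, S_{i−1}) with S_{0} = IV; P_i = C_i ⊕ S_i.
Only C1 changed, to 0xF1. In OFB, a change in C_i flips the same bit in P_i only; the keystream is unaffected. Decrypting the received ciphertext:
P1: S = E(K, 0x08) = 0x9B; 0xF1 ⊕ 0x9B = 0x6A.
P2: S = E(K, 0x9B) = 0x2E; 0xEA ⊕ 0x2E = 0xC4.
P3: S = E(K, 0x2E) = 0xC1; 0x2B ⊕ 0xC1 = 0xEA.
P4: S = E(K, 0xC1) = 0x54; 0xAC ⊕ 0x54 = 0xF8.
Blocks that differ from the original plaintext: P1.

P1 = 0x6A, P2 = 0xC4, P3 = 0xEA, P4 = 0xF8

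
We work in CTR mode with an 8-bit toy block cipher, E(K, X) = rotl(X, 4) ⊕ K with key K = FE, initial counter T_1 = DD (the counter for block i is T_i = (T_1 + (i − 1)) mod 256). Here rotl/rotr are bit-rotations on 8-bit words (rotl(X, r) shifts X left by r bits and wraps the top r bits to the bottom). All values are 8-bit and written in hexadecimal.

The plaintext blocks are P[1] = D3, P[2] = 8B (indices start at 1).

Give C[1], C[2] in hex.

C[1] = F0, C[2] = 98

CTR encryption: S_i = E(K, T_i) where T_i is the counter for block i; C_i = P_i ⊕ S_i.
C[1]: T = DD, S = E(K, T) = 23; D3 ⊕ 23 = F0.
C[2]: T = DE, S = E(K, T) = 13; 8B ⊕ 13 = 98.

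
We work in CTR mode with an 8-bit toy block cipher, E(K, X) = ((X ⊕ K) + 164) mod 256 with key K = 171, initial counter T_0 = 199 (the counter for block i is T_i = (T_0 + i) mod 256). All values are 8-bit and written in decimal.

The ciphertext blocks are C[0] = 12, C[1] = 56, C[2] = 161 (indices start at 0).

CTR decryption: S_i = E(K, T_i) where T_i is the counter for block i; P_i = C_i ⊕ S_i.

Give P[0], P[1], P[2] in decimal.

P[0]: T = 199, S = E(K, T) = 16; 12 ⊕ 16 = 28.
P[1]: T = 200, S = E(K, T) = 7; 56 ⊕ 7 = 63.
P[2]: T = 201, S = E(K, T) = 6; 161 ⊕ 6 = 167.

P[0] = 28, P[1] = 63, P[2] = 167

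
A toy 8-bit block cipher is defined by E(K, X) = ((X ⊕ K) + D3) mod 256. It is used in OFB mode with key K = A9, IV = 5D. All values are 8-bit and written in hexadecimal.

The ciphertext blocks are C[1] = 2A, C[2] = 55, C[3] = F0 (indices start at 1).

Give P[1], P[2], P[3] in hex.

P[1] = ED, P[2] = 14, P[3] = 4B

OFB decryption: S_i = E(K, S_{i−1}) with S_{0} = IV; P_i = C_i ⊕ S_i.
P[1]: S = E(K, 5D) = C7; 2A ⊕ C7 = ED.
P[2]: S = E(K, C7) = 41; 55 ⊕ 41 = 14.
P[3]: S = E(K, 41) = BB; F0 ⊕ BB = 4B.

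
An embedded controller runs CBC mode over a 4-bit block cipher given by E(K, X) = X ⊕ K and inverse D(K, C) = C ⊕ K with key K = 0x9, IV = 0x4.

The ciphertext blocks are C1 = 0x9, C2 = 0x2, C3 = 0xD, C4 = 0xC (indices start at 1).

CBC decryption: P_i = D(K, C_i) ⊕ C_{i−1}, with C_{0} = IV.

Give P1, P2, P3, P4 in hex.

P1: D(K, 0x9) = 0x0; 0x0 ⊕ 0x4 = 0x4.
P2: D(K, 0x2) = 0xB; 0xB ⊕ 0x9 = 0x2.
P3: D(K, 0xD) = 0x4; 0x4 ⊕ 0x2 = 0x6.
P4: D(K, 0xC) = 0x5; 0x5 ⊕ 0xD = 0x8.

P1 = 0x4, P2 = 0x2, P3 = 0x6, P4 = 0x8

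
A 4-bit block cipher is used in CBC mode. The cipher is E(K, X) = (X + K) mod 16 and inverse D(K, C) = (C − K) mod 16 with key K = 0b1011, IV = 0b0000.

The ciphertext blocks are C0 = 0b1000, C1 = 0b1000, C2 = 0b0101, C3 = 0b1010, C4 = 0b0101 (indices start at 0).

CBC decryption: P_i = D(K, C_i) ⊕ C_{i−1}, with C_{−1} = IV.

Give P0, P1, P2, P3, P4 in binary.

P0 = 0b1101, P1 = 0b0101, P2 = 0b0010, P3 = 0b1010, P4 = 0b0000

P0: D(K, 0b1000) = 0b1101; 0b1101 ⊕ 0b0000 = 0b1101.
P1: D(K, 0b1000) = 0b1101; 0b1101 ⊕ 0b1000 = 0b0101.
P2: D(K, 0b0101) = 0b1010; 0b1010 ⊕ 0b1000 = 0b0010.
P3: D(K, 0b1010) = 0b1111; 0b1111 ⊕ 0b0101 = 0b1010.
P4: D(K, 0b0101) = 0b1010; 0b1010 ⊕ 0b1010 = 0b0000.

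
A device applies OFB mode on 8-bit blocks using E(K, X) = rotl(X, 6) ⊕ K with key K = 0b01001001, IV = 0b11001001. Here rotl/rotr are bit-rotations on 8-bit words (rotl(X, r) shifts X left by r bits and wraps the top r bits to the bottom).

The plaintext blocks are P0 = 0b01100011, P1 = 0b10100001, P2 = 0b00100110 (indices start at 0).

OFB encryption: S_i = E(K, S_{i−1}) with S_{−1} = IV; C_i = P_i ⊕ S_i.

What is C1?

C0: S = E(K, 0b11001001) = 0b00111011; 0b01100011 ⊕ 0b00111011 = 0b01011000.
C1: S = E(K, 0b00111011) = 0b10000111; 0b10100001 ⊕ 0b10000111 = 0b00100110.

C1 = 0b00100110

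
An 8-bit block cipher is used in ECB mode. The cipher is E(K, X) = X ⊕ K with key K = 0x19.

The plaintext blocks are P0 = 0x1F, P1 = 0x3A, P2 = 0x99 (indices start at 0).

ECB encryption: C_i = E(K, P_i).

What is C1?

C1 = 0x23

C1: E(K, 0x3A) = 0x23.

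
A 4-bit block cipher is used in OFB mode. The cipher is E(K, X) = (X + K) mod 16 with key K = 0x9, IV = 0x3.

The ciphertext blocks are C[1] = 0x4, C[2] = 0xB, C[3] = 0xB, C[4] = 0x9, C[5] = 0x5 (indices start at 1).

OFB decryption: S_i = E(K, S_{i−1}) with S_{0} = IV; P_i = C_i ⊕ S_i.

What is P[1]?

P[1] = 0x8

P[1]: S = E(K, 0x3) = 0xC; 0x4 ⊕ 0xC = 0x8.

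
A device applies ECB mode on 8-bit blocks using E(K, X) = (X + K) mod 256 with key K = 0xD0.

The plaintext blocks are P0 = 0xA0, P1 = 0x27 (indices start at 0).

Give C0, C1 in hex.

C0 = 0x70, C1 = 0xF7

ECB encryption: C_i = E(K, P_i).
C0: E(K, 0xA0) = 0x70.
C1: E(K, 0x27) = 0xF7.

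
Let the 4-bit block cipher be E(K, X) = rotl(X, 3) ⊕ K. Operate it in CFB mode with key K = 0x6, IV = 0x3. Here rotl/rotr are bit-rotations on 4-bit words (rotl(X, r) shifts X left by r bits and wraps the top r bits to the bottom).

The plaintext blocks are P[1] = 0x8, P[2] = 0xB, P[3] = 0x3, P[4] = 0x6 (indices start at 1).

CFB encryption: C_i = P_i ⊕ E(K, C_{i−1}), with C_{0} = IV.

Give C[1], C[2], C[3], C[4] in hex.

C[1] = 0x7, C[2] = 0x6, C[3] = 0x6, C[4] = 0x3

C[1]: E(K, 0x3) = 0xF; 0x8 ⊕ 0xF = 0x7.
C[2]: E(K, 0x7) = 0xD; 0xB ⊕ 0xD = 0x6.
C[3]: E(K, 0x6) = 0x5; 0x3 ⊕ 0x5 = 0x6.
C[4]: E(K, 0x6) = 0x5; 0x6 ⊕ 0x5 = 0x3.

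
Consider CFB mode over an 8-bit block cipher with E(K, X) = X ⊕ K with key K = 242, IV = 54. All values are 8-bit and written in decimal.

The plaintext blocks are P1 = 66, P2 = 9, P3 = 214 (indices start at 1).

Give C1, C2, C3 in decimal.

CFB encryption: C_i = P_i ⊕ E(K, C_{i−1}), with C_{0} = IV.
C1: E(K, 54) = 196; 66 ⊕ 196 = 134.
C2: E(K, 134) = 116; 9 ⊕ 116 = 125.
C3: E(K, 125) = 143; 214 ⊕ 143 = 89.

C1 = 134, C2 = 125, C3 = 89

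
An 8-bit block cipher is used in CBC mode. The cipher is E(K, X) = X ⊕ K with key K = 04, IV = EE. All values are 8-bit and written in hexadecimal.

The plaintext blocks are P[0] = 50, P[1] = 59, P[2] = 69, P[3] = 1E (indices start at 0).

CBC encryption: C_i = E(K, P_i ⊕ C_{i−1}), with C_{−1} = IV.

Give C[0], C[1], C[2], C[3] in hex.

C[0]: P[0] ⊕ EE = BE; E(K, BE) = BA.
C[1]: P[1] ⊕ BA = E3; E(K, E3) = E7.
C[2]: P[2] ⊕ E7 = 8E; E(K, 8E) = 8A.
C[3]: P[3] ⊕ 8A = 94; E(K, 94) = 90.

C[0] = BA, C[1] = E7, C[2] = 8A, C[3] = 90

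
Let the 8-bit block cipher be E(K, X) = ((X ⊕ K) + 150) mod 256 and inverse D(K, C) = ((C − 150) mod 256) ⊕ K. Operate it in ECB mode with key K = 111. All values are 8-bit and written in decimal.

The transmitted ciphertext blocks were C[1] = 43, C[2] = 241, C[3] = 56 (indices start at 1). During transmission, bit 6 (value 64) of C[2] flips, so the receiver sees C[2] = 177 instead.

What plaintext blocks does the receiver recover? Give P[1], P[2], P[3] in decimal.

ECB decryption: P_i = D(K, C_i).
Only C[2] changed, to 177. In ECB, a change in C_i affects only P_i. Decrypting the received ciphertext:
P[1]: D(K, 43) = 250.
P[2]: D(K, 177) = 116.
P[3]: D(K, 56) = 205.
Blocks that differ from the original plaintext: P[2].

P[1] = 250, P[2] = 116, P[3] = 205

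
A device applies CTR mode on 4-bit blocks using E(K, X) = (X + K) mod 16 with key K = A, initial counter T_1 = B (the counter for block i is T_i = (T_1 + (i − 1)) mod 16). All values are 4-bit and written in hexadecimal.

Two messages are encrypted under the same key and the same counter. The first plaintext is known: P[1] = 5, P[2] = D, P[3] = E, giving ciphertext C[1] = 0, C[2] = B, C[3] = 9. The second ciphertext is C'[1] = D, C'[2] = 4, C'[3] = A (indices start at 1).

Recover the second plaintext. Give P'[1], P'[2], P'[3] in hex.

In CTR with a reused counter, both messages share the same keystream S_i, so C_i ⊕ C'_i = P_i ⊕ P'_i and thus P'_i = P_i ⊕ C_i ⊕ C'_i.
P'[1]: 5 ⊕ 0 ⊕ D = 8.
P'[2]: D ⊕ B ⊕ 4 = 2.
P'[3]: E ⊕ 9 ⊕ A = D.

P'[1] = 8, P'[2] = 2, P'[3] = D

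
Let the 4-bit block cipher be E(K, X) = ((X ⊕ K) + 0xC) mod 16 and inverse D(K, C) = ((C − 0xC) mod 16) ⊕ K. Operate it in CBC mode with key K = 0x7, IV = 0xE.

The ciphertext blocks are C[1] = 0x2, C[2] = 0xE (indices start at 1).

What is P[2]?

CBC decryption: P_i = D(K, C_i) ⊕ C_{i−1}, with C_{0} = IV.
P[2]: D(K, 0xE) = 0x5; 0x5 ⊕ 0x2 = 0x7.

P[2] = 0x7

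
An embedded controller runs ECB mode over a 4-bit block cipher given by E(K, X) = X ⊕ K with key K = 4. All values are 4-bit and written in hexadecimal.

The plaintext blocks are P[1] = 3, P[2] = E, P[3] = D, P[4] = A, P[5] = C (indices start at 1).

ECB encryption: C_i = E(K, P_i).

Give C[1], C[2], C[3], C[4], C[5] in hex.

C[1] = 7, C[2] = A, C[3] = 9, C[4] = E, C[5] = 8

C[1]: E(K, 3) = 7.
C[2]: E(K, E) = A.
C[3]: E(K, D) = 9.
C[4]: E(K, A) = E.
C[5]: E(K, C) = 8.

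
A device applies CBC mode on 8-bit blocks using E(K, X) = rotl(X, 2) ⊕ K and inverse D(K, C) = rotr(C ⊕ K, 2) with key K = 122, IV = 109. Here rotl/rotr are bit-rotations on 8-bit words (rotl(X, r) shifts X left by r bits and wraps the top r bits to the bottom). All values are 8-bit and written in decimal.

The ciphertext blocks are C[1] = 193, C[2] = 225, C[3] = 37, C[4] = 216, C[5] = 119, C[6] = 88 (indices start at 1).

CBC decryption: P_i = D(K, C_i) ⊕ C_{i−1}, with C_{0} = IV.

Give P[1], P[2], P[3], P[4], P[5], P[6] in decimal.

P[1]: D(K, 193) = 238; 238 ⊕ 109 = 131.
P[2]: D(K, 225) = 230; 230 ⊕ 193 = 39.
P[3]: D(K, 37) = 215; 215 ⊕ 225 = 54.
P[4]: D(K, 216) = 168; 168 ⊕ 37 = 141.
P[5]: D(K, 119) = 67; 67 ⊕ 216 = 155.
P[6]: D(K, 88) = 136; 136 ⊕ 119 = 255.

P[1] = 131, P[2] = 39, P[3] = 54, P[4] = 141, P[5] = 155, P[6] = 255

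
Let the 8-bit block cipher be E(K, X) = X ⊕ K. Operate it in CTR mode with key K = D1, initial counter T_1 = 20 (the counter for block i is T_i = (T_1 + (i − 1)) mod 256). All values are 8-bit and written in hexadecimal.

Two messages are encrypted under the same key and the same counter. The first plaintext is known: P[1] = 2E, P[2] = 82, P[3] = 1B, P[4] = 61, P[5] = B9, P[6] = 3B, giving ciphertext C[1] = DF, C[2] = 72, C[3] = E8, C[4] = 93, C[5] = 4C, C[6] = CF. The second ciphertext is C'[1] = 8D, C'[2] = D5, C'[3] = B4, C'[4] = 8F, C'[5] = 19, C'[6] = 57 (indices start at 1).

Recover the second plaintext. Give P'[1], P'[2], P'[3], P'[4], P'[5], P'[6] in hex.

In CTR with a reused counter, both messages share the same keystream S_i, so C_i ⊕ C'_i = P_i ⊕ P'_i and thus P'_i = P_i ⊕ C_i ⊕ C'_i.
P'[1]: 2E ⊕ DF ⊕ 8D = 7C.
P'[2]: 82 ⊕ 72 ⊕ D5 = 25.
P'[3]: 1B ⊕ E8 ⊕ B4 = 47.
P'[4]: 61 ⊕ 93 ⊕ 8F = 7D.
P'[5]: B9 ⊕ 4C ⊕ 19 = EC.
P'[6]: 3B ⊕ CF ⊕ 57 = A3.

P'[1] = 7C, P'[2] = 25, P'[3] = 47, P'[4] = 7D, P'[5] = EC, P'[6] = A3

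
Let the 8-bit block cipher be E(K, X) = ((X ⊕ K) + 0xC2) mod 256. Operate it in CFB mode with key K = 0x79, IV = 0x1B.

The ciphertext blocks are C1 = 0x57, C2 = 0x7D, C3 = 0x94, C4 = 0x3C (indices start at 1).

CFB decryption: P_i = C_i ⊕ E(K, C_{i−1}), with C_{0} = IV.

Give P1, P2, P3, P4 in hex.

P1: E(K, 0x1B) = 0x24; 0x57 ⊕ 0x24 = 0x73.
P2: E(K, 0x57) = 0xF0; 0x7D ⊕ 0xF0 = 0x8D.
P3: E(K, 0x7D) = 0xC6; 0x94 ⊕ 0xC6 = 0x52.
P4: E(K, 0x94) = 0xAF; 0x3C ⊕ 0xAF = 0x93.

P1 = 0x73, P2 = 0x8D, P3 = 0x52, P4 = 0x93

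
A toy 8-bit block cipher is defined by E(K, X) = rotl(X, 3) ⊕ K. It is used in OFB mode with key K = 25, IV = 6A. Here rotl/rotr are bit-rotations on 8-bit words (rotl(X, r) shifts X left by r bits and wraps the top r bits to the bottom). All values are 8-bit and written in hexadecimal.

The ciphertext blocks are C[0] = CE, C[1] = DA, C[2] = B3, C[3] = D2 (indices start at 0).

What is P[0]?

P[0] = B8

OFB decryption: S_i = E(K, S_{i−1}) with S_{−1} = IV; P_i = C_i ⊕ S_i.
P[0]: S = E(K, 6A) = 76; CE ⊕ 76 = B8.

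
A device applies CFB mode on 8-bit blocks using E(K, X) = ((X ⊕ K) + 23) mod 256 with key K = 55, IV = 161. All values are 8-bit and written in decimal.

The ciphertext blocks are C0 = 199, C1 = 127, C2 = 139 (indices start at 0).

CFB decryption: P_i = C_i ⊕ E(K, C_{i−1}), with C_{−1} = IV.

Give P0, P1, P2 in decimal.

P0: E(K, 161) = 173; 199 ⊕ 173 = 106.
P1: E(K, 199) = 7; 127 ⊕ 7 = 120.
P2: E(K, 127) = 95; 139 ⊕ 95 = 212.

P0 = 106, P1 = 120, P2 = 212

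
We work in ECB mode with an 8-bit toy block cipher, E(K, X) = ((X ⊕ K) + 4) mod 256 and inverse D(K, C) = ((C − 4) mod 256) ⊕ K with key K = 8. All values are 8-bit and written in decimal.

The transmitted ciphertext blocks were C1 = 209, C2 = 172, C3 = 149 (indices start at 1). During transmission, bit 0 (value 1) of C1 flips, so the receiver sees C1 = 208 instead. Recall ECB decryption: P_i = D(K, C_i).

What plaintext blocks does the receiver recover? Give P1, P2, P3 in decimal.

P1 = 196, P2 = 160, P3 = 153

Only C1 changed, to 208. In ECB, a change in C_i affects only P_i. Decrypting the received ciphertext:
P1: D(K, 208) = 196.
P2: D(K, 172) = 160.
P3: D(K, 149) = 153.
Blocks that differ from the original plaintext: P1.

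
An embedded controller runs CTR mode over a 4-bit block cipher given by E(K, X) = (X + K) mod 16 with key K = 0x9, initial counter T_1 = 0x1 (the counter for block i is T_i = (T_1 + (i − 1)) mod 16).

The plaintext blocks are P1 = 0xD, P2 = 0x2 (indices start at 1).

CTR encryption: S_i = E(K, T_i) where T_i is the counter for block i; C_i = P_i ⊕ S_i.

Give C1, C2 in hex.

C1: T = 0x1, S = E(K, T) = 0xA; 0xD ⊕ 0xA = 0x7.
C2: T = 0x2, S = E(K, T) = 0xB; 0x2 ⊕ 0xB = 0x9.

C1 = 0x7, C2 = 0x9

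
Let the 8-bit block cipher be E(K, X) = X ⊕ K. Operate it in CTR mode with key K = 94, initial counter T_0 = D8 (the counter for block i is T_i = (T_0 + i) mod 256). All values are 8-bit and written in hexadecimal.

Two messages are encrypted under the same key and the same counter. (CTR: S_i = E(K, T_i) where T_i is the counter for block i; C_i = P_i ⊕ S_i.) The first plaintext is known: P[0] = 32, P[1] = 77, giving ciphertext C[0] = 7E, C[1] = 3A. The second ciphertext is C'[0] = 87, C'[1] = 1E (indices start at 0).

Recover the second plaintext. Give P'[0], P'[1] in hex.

P'[0] = CB, P'[1] = 53

In CTR with a reused counter, both messages share the same keystream S_i, so C_i ⊕ C'_i = P_i ⊕ P'_i and thus P'_i = P_i ⊕ C_i ⊕ C'_i.
P'[0]: 32 ⊕ 7E ⊕ 87 = CB.
P'[1]: 77 ⊕ 3A ⊕ 1E = 53.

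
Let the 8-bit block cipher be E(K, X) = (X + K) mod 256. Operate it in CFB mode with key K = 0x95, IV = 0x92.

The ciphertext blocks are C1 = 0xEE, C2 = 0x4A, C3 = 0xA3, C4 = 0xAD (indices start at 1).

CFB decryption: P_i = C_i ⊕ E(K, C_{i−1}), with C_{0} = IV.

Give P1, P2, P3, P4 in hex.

P1: E(K, 0x92) = 0x27; 0xEE ⊕ 0x27 = 0xC9.
P2: E(K, 0xEE) = 0x83; 0x4A ⊕ 0x83 = 0xC9.
P3: E(K, 0x4A) = 0xDF; 0xA3 ⊕ 0xDF = 0x7C.
P4: E(K, 0xA3) = 0x38; 0xAD ⊕ 0x38 = 0x95.

P1 = 0xC9, P2 = 0xC9, P3 = 0x7C, P4 = 0x95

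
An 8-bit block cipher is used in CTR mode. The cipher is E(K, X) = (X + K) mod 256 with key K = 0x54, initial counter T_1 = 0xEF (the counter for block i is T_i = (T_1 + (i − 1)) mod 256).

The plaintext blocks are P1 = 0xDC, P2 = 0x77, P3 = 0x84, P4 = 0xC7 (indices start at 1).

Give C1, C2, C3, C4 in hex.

CTR encryption: S_i = E(K, T_i) where T_i is the counter for block i; C_i = P_i ⊕ S_i.
C1: T = 0xEF, S = E(K, T) = 0x43; 0xDC ⊕ 0x43 = 0x9F.
C2: T = 0xF0, S = E(K, T) = 0x44; 0x77 ⊕ 0x44 = 0x33.
C3: T = 0xF1, S = E(K, T) = 0x45; 0x84 ⊕ 0x45 = 0xC1.
C4: T = 0xF2, S = E(K, T) = 0x46; 0xC7 ⊕ 0x46 = 0x81.

C1 = 0x9F, C2 = 0x33, C3 = 0xC1, C4 = 0x81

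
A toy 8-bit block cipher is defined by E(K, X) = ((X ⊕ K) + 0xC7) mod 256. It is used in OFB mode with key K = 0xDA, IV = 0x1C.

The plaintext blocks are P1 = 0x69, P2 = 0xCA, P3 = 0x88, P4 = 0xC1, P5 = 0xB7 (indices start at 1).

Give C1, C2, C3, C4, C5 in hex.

C1 = 0xE4, C2 = 0xD4, C3 = 0x03, C4 = 0xD9, C5 = 0x3E

OFB encryption: S_i = E(K, S_{i−1}) with S_{0} = IV; C_i = P_i ⊕ S_i.
C1: S = E(K, 0x1C) = 0x8D; 0x69 ⊕ 0x8D = 0xE4.
C2: S = E(K, 0x8D) = 0x1E; 0xCA ⊕ 0x1E = 0xD4.
C3: S = E(K, 0x1E) = 0x8B; 0x88 ⊕ 0x8B = 0x03.
C4: S = E(K, 0x8B) = 0x18; 0xC1 ⊕ 0x18 = 0xD9.
C5: S = E(K, 0x18) = 0x89; 0xB7 ⊕ 0x89 = 0x3E.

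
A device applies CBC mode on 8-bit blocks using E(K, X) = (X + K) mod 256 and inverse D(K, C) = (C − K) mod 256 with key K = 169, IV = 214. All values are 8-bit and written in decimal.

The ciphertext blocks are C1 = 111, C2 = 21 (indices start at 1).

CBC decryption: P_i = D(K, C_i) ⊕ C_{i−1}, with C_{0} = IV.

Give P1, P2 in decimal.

P1: D(K, 111) = 198; 198 ⊕ 214 = 16.
P2: D(K, 21) = 108; 108 ⊕ 111 = 3.

P1 = 16, P2 = 3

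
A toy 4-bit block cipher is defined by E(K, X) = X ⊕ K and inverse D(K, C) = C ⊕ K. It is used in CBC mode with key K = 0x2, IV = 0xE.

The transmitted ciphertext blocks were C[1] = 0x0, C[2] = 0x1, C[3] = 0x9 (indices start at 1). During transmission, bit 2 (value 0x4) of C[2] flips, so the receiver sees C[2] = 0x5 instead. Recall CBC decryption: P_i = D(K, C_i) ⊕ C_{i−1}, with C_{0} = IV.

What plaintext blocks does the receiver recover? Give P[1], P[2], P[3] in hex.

P[1] = 0xC, P[2] = 0x7, P[3] = 0xE

Only C[2] changed, to 0x5. In CBC, a change in C_i garbles P_i and flips the same bit in P_{i+1}. Decrypting the received ciphertext:
P[1]: D(K, 0x0) = 0x2; 0x2 ⊕ 0xE = 0xC.
P[2]: D(K, 0x5) = 0x7; 0x7 ⊕ 0x0 = 0x7.
P[3]: D(K, 0x9) = 0xB; 0xB ⊕ 0x5 = 0xE.
Blocks that differ from the original plaintext: P[2], P[3].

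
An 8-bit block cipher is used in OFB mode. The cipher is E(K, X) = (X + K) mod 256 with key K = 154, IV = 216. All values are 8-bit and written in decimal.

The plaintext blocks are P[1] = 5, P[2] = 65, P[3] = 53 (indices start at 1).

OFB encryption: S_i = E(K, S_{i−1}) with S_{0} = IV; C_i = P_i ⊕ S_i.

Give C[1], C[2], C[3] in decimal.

C[1]: S = E(K, 216) = 114; 5 ⊕ 114 = 119.
C[2]: S = E(K, 114) = 12; 65 ⊕ 12 = 77.
C[3]: S = E(K, 12) = 166; 53 ⊕ 166 = 147.

C[1] = 119, C[2] = 77, C[3] = 147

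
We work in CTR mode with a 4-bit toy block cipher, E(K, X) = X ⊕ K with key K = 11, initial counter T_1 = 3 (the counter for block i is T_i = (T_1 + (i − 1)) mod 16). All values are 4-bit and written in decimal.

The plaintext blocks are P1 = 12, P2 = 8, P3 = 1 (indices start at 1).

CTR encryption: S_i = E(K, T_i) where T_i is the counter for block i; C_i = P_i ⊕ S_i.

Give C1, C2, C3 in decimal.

C1: T = 3, S = E(K, T) = 8; 12 ⊕ 8 = 4.
C2: T = 4, S = E(K, T) = 15; 8 ⊕ 15 = 7.
C3: T = 5, S = E(K, T) = 14; 1 ⊕ 14 = 15.

C1 = 4, C2 = 7, C3 = 15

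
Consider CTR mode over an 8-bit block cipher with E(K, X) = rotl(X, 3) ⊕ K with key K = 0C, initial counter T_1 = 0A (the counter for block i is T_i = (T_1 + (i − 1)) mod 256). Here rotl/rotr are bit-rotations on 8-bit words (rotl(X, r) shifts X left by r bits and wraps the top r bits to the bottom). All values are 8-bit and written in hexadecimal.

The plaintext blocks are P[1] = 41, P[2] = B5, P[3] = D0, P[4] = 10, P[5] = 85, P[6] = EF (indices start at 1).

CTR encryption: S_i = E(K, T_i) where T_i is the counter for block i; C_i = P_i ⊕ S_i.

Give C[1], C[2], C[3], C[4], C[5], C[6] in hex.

C[1]: T = 0A, S = E(K, T) = 5C; 41 ⊕ 5C = 1D.
C[2]: T = 0B, S = E(K, T) = 54; B5 ⊕ 54 = E1.
C[3]: T = 0C, S = E(K, T) = 6C; D0 ⊕ 6C = BC.
C[4]: T = 0D, S = E(K, T) = 64; 10 ⊕ 64 = 74.
C[5]: T = 0E, S = E(K, T) = 7C; 85 ⊕ 7C = F9.
C[6]: T = 0F, S = E(K, T) = 74; EF ⊕ 74 = 9B.

C[1] = 1D, C[2] = E1, C[3] = BC, C[4] = 74, C[5] = F9, C[6] = 9B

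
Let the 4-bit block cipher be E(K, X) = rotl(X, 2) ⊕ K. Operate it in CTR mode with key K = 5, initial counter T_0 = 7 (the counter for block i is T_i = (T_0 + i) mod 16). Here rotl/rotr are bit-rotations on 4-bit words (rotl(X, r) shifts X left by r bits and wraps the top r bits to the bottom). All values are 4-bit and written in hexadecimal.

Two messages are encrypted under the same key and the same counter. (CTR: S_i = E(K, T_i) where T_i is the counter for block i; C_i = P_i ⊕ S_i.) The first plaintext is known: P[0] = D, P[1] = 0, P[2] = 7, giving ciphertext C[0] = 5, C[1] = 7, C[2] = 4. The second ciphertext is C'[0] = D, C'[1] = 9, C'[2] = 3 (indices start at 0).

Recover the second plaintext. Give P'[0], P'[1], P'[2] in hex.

In CTR with a reused counter, both messages share the same keystream S_i, so C_i ⊕ C'_i = P_i ⊕ P'_i and thus P'_i = P_i ⊕ C_i ⊕ C'_i.
P'[0]: D ⊕ 5 ⊕ D = 5.
P'[1]: 0 ⊕ 7 ⊕ 9 = E.
P'[2]: 7 ⊕ 4 ⊕ 3 = 0.

P'[0] = 5, P'[1] = E, P'[2] = 0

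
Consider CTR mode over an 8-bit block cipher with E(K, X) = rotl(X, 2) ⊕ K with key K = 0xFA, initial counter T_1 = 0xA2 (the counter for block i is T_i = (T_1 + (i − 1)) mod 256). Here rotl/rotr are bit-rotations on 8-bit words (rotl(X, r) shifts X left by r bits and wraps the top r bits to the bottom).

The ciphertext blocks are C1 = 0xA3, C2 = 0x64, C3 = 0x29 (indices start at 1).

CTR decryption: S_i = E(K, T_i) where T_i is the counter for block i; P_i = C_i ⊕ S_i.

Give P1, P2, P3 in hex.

P1: T = 0xA2, S = E(K, T) = 0x70; 0xA3 ⊕ 0x70 = 0xD3.
P2: T = 0xA3, S = E(K, T) = 0x74; 0x64 ⊕ 0x74 = 0x10.
P3: T = 0xA4, S = E(K, T) = 0x68; 0x29 ⊕ 0x68 = 0x41.

P1 = 0xD3, P2 = 0x10, P3 = 0x41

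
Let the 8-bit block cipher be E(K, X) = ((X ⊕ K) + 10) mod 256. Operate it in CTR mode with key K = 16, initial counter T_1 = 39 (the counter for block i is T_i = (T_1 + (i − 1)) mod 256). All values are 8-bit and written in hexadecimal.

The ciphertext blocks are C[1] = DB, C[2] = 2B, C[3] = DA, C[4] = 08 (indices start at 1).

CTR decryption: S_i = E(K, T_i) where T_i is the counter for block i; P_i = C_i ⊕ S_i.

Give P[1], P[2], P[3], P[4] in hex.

P[1]: T = 39, S = E(K, T) = 3F; DB ⊕ 3F = E4.
P[2]: T = 3A, S = E(K, T) = 3C; 2B ⊕ 3C = 17.
P[3]: T = 3B, S = E(K, T) = 3D; DA ⊕ 3D = E7.
P[4]: T = 3C, S = E(K, T) = 3A; 08 ⊕ 3A = 32.

P[1] = E4, P[2] = 17, P[3] = E7, P[4] = 32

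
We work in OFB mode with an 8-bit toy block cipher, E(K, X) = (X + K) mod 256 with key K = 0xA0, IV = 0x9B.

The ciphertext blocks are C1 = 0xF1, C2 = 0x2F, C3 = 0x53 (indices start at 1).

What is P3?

OFB decryption: S_i = E(K, S_{i−1}) with S_{0} = IV; P_i = C_i ⊕ S_i.
P1: S = E(K, 0x9B) = 0x3B; 0xF1 ⊕ 0x3B = 0xCA.
P2: S = E(K, 0x3B) = 0xDB; 0x2F ⊕ 0xDB = 0xF4.
P3: S = E(K, 0xDB) = 0x7B; 0x53 ⊕ 0x7B = 0x28.

P3 = 0x28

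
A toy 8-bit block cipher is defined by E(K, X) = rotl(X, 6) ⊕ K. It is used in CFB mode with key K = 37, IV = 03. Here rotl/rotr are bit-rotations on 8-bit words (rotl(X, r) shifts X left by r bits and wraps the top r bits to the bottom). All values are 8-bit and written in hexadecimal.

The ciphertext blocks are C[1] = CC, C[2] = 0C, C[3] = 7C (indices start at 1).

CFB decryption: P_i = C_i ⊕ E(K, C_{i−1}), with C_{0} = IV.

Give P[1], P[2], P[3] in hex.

P[1]: E(K, 03) = F7; CC ⊕ F7 = 3B.
P[2]: E(K, CC) = 04; 0C ⊕ 04 = 08.
P[3]: E(K, 0C) = 34; 7C ⊕ 34 = 48.

P[1] = 3B, P[2] = 08, P[3] = 48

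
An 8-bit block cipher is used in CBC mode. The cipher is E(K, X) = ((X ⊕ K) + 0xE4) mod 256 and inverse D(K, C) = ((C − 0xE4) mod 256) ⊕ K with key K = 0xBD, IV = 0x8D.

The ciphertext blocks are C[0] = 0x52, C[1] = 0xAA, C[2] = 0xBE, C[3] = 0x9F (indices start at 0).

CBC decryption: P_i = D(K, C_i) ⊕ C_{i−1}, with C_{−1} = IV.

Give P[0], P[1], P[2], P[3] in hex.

P[0] = 0x5E, P[1] = 0x29, P[2] = 0xCD, P[3] = 0xB8

P[0]: D(K, 0x52) = 0xD3; 0xD3 ⊕ 0x8D = 0x5E.
P[1]: D(K, 0xAA) = 0x7B; 0x7B ⊕ 0x52 = 0x29.
P[2]: D(K, 0xBE) = 0x67; 0x67 ⊕ 0xAA = 0xCD.
P[3]: D(K, 0x9F) = 0x06; 0x06 ⊕ 0xBE = 0xB8.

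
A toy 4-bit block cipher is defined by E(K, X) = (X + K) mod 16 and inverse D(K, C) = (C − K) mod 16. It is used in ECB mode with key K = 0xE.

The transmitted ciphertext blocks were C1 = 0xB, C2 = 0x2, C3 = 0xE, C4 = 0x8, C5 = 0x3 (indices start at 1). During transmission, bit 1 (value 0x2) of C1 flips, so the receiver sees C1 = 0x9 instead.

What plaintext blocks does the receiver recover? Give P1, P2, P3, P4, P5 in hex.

P1 = 0xB, P2 = 0x4, P3 = 0x0, P4 = 0xA, P5 = 0x5

ECB decryption: P_i = D(K, C_i).
Only C1 changed, to 0x9. In ECB, a change in C_i affects only P_i. Decrypting the received ciphertext:
P1: D(K, 0x9) = 0xB.
P2: D(K, 0x2) = 0x4.
P3: D(K, 0xE) = 0x0.
P4: D(K, 0x8) = 0xA.
P5: D(K, 0x3) = 0x5.
Blocks that differ from the original plaintext: P1.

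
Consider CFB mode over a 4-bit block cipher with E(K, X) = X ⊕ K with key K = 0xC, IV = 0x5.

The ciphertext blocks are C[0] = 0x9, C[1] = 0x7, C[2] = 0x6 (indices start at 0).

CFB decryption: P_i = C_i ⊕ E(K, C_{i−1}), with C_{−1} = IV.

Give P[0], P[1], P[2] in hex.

P[0]: E(K, 0x5) = 0x9; 0x9 ⊕ 0x9 = 0x0.
P[1]: E(K, 0x9) = 0x5; 0x7 ⊕ 0x5 = 0x2.
P[2]: E(K, 0x7) = 0xB; 0x6 ⊕ 0xB = 0xD.

P[0] = 0x0, P[1] = 0x2, P[2] = 0xD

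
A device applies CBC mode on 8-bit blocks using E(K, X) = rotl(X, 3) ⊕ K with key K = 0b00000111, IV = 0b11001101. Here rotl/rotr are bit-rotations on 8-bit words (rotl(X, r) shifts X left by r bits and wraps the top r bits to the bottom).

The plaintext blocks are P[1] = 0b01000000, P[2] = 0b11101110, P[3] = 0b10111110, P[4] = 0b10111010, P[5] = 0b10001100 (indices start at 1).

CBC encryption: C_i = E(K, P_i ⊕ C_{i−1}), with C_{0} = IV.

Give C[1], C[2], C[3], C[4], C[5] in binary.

C[1] = 0b01101011, C[2] = 0b00101011, C[3] = 0b10101011, C[4] = 0b10001111, C[5] = 0b00011111

C[1]: P[1] ⊕ 0b11001101 = 0b10001101; E(K, 0b10001101) = 0b01101011.
C[2]: P[2] ⊕ 0b01101011 = 0b10000101; E(K, 0b10000101) = 0b00101011.
C[3]: P[3] ⊕ 0b00101011 = 0b10010101; E(K, 0b10010101) = 0b10101011.
C[4]: P[4] ⊕ 0b10101011 = 0b00010001; E(K, 0b00010001) = 0b10001111.
C[5]: P[5] ⊕ 0b10001111 = 0b00000011; E(K, 0b00000011) = 0b00011111.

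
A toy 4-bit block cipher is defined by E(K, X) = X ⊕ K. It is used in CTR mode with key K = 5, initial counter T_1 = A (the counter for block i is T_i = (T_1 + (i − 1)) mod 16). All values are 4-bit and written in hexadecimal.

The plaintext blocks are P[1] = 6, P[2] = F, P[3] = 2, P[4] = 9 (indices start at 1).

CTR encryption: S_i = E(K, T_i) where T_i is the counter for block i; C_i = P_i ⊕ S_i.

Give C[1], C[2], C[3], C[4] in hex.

C[1] = 9, C[2] = 1, C[3] = B, C[4] = 1

C[1]: T = A, S = E(K, T) = F; 6 ⊕ F = 9.
C[2]: T = B, S = E(K, T) = E; F ⊕ E = 1.
C[3]: T = C, S = E(K, T) = 9; 2 ⊕ 9 = B.
C[4]: T = D, S = E(K, T) = 8; 9 ⊕ 8 = 1.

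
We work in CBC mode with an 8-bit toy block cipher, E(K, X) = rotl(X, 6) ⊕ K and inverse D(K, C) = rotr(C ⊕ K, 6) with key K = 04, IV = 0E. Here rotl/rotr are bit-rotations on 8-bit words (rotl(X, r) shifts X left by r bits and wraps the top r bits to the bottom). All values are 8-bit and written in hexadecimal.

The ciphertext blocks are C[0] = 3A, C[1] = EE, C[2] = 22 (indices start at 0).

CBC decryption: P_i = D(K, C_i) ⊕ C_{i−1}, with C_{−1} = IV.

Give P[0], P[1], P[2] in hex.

P[0]: D(K, 3A) = F8; F8 ⊕ 0E = F6.
P[1]: D(K, EE) = AB; AB ⊕ 3A = 91.
P[2]: D(K, 22) = 98; 98 ⊕ EE = 76.

P[0] = F6, P[1] = 91, P[2] = 76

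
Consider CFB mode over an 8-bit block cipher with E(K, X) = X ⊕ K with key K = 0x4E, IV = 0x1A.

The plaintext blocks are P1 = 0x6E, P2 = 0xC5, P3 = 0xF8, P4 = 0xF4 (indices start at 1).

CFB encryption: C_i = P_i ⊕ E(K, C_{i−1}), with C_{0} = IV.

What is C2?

C1: E(K, 0x1A) = 0x54; 0x6E ⊕ 0x54 = 0x3A.
C2: E(K, 0x3A) = 0x74; 0xC5 ⊕ 0x74 = 0xB1.

C2 = 0xB1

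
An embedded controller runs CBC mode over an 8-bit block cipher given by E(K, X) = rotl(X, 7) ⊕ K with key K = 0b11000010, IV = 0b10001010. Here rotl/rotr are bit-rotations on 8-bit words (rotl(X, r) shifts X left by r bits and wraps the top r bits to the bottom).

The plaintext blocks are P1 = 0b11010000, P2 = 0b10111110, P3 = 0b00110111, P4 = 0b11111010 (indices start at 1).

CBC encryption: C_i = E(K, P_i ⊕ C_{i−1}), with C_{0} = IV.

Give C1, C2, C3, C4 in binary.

C1: P1 ⊕ 0b10001010 = 0b01011010; E(K, 0b01011010) = 0b11101111.
C2: P2 ⊕ 0b11101111 = 0b01010001; E(K, 0b01010001) = 0b01101010.
C3: P3 ⊕ 0b01101010 = 0b01011101; E(K, 0b01011101) = 0b01101100.
C4: P4 ⊕ 0b01101100 = 0b10010110; E(K, 0b10010110) = 0b10001001.

C1 = 0b11101111, C2 = 0b01101010, C3 = 0b01101100, C4 = 0b10001001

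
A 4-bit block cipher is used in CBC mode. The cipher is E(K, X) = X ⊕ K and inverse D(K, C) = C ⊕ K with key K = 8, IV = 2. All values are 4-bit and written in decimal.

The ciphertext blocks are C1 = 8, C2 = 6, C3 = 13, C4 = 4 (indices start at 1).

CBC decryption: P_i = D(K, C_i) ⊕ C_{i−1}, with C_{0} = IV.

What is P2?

P2 = 6

P2: D(K, 6) = 14; 14 ⊕ 8 = 6.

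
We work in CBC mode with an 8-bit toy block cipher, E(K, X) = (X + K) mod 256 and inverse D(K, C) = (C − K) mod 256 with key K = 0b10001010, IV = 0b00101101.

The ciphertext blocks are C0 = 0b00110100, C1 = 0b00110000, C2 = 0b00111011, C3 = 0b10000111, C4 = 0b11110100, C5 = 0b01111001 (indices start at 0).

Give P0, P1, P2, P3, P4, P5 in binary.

P0 = 0b10000111, P1 = 0b10010010, P2 = 0b10000001, P3 = 0b11000110, P4 = 0b11101101, P5 = 0b00011011

CBC decryption: P_i = D(K, C_i) ⊕ C_{i−1}, with C_{−1} = IV.
P0: D(K, 0b00110100) = 0b10101010; 0b10101010 ⊕ 0b00101101 = 0b10000111.
P1: D(K, 0b00110000) = 0b10100110; 0b10100110 ⊕ 0b00110100 = 0b10010010.
P2: D(K, 0b00111011) = 0b10110001; 0b10110001 ⊕ 0b00110000 = 0b10000001.
P3: D(K, 0b10000111) = 0b11111101; 0b11111101 ⊕ 0b00111011 = 0b11000110.
P4: D(K, 0b11110100) = 0b01101010; 0b01101010 ⊕ 0b10000111 = 0b11101101.
P5: D(K, 0b01111001) = 0b11101111; 0b11101111 ⊕ 0b11110100 = 0b00011011.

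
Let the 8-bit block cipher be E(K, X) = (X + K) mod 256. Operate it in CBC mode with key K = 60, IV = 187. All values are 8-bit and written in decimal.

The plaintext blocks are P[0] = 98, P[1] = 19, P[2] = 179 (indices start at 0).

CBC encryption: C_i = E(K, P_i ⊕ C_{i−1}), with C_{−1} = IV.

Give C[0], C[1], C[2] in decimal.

C[0]: P[0] ⊕ 187 = 217; E(K, 217) = 21.
C[1]: P[1] ⊕ 21 = 6; E(K, 6) = 66.
C[2]: P[2] ⊕ 66 = 241; E(K, 241) = 45.

C[0] = 21, C[1] = 66, C[2] = 45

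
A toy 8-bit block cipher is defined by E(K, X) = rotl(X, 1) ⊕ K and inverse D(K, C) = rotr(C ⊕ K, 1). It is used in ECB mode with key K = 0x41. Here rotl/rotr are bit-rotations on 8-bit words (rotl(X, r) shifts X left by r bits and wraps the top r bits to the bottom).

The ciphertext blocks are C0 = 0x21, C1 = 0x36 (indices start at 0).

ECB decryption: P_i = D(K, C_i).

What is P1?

P1 = 0xBB

P1: D(K, 0x36) = 0xBB.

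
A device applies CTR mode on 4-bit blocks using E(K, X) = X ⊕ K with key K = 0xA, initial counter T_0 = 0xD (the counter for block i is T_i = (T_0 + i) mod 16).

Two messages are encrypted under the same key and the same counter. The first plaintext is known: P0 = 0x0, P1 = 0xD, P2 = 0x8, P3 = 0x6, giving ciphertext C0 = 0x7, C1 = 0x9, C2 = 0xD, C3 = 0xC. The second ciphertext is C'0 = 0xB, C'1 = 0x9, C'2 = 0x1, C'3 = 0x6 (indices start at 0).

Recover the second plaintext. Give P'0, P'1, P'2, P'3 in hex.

P'0 = 0xC, P'1 = 0xD, P'2 = 0x4, P'3 = 0xC

In CTR with a reused counter, both messages share the same keystream S_i, so C_i ⊕ C'_i = P_i ⊕ P'_i and thus P'_i = P_i ⊕ C_i ⊕ C'_i.
P'0: 0x0 ⊕ 0x7 ⊕ 0xB = 0xC.
P'1: 0xD ⊕ 0x9 ⊕ 0x9 = 0xD.
P'2: 0x8 ⊕ 0xD ⊕ 0x1 = 0x4.
P'3: 0x6 ⊕ 0xC ⊕ 0x6 = 0xC.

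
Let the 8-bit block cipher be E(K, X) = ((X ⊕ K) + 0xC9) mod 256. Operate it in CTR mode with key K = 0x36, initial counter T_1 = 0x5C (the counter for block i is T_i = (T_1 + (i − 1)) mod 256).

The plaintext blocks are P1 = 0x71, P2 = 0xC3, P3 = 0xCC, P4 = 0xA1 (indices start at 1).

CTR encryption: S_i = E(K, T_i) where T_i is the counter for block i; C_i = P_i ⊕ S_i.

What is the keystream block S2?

0x34

C1: T = 0x5C, S = E(K, T) = 0x33; 0x71 ⊕ 0x33 = 0x42.
C2: T = 0x5D, S = E(K, T) = 0x34; 0xC3 ⊕ 0x34 = 0xF7.
So S2 = 0x34.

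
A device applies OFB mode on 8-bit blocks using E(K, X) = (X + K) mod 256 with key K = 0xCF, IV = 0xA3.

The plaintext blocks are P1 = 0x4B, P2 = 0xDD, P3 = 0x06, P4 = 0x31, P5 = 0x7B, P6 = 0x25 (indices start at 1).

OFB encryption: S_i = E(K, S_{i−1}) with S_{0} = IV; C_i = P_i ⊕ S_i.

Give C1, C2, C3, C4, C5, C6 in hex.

C1: S = E(K, 0xA3) = 0x72; 0x4B ⊕ 0x72 = 0x39.
C2: S = E(K, 0x72) = 0x41; 0xDD ⊕ 0x41 = 0x9C.
C3: S = E(K, 0x41) = 0x10; 0x06 ⊕ 0x10 = 0x16.
C4: S = E(K, 0x10) = 0xDF; 0x31 ⊕ 0xDF = 0xEE.
C5: S = E(K, 0xDF) = 0xAE; 0x7B ⊕ 0xAE = 0xD5.
C6: S = E(K, 0xAE) = 0x7D; 0x25 ⊕ 0x7D = 0x58.

C1 = 0x39, C2 = 0x9C, C3 = 0x16, C4 = 0xEE, C5 = 0xD5, C6 = 0x58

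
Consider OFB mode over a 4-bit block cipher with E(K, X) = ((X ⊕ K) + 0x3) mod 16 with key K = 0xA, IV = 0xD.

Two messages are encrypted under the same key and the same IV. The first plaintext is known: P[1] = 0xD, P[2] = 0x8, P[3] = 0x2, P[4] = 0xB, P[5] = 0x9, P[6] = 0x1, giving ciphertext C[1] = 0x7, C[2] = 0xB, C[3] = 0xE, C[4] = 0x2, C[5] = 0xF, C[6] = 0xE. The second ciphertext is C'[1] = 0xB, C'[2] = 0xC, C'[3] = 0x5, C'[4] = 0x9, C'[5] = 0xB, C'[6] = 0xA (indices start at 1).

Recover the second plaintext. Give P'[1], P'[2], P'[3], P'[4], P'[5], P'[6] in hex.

P'[1] = 0x1, P'[2] = 0xF, P'[3] = 0x9, P'[4] = 0x0, P'[5] = 0xD, P'[6] = 0x5

In OFB with a reused IV, both messages share the same keystream S_i, so C_i ⊕ C'_i = P_i ⊕ P'_i and thus P'_i = P_i ⊕ C_i ⊕ C'_i.
P'[1]: 0xD ⊕ 0x7 ⊕ 0xB = 0x1.
P'[2]: 0x8 ⊕ 0xB ⊕ 0xC = 0xF.
P'[3]: 0x2 ⊕ 0xE ⊕ 0x5 = 0x9.
P'[4]: 0xB ⊕ 0x2 ⊕ 0x9 = 0x0.
P'[5]: 0x9 ⊕ 0xF ⊕ 0xB = 0xD.
P'[6]: 0x1 ⊕ 0xE ⊕ 0xA = 0x5.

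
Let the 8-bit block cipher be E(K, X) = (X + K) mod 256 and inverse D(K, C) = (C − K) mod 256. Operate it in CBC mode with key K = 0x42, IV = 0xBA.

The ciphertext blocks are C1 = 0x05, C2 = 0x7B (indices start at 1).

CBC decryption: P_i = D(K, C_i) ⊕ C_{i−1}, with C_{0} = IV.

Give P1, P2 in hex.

P1 = 0x79, P2 = 0x3C

P1: D(K, 0x05) = 0xC3; 0xC3 ⊕ 0xBA = 0x79.
P2: D(K, 0x7B) = 0x39; 0x39 ⊕ 0x05 = 0x3C.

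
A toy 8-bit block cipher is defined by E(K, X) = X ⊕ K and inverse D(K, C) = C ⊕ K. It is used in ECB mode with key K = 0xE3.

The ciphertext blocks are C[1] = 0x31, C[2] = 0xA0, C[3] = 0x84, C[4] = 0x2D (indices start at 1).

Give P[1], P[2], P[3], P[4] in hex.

P[1] = 0xD2, P[2] = 0x43, P[3] = 0x67, P[4] = 0xCE

ECB decryption: P_i = D(K, C_i).
P[1]: D(K, 0x31) = 0xD2.
P[2]: D(K, 0xA0) = 0x43.
P[3]: D(K, 0x84) = 0x67.
P[4]: D(K, 0x2D) = 0xCE.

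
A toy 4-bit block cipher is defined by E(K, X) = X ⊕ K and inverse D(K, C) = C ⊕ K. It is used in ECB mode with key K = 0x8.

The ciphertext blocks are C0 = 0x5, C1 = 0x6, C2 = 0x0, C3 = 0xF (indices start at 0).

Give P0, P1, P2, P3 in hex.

P0 = 0xD, P1 = 0xE, P2 = 0x8, P3 = 0x7

ECB decryption: P_i = D(K, C_i).
P0: D(K, 0x5) = 0xD.
P1: D(K, 0x6) = 0xE.
P2: D(K, 0x0) = 0x8.
P3: D(K, 0xF) = 0x7.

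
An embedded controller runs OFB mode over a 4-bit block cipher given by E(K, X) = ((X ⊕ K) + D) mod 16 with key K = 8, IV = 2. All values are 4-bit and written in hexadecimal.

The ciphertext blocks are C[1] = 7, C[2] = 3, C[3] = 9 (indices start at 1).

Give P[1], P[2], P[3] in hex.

OFB decryption: S_i = E(K, S_{i−1}) with S_{0} = IV; P_i = C_i ⊕ S_i.
P[1]: S = E(K, 2) = 7; 7 ⊕ 7 = 0.
P[2]: S = E(K, 7) = C; 3 ⊕ C = F.
P[3]: S = E(K, C) = 1; 9 ⊕ 1 = 8.

P[1] = 0, P[2] = F, P[3] = 8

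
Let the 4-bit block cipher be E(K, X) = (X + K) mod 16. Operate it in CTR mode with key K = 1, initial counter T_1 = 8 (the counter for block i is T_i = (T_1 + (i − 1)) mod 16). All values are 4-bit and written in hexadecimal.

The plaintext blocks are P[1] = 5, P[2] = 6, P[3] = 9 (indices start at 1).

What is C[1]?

C[1] = C

CTR encryption: S_i = E(K, T_i) where T_i is the counter for block i; C_i = P_i ⊕ S_i.
C[1]: T = 8, S = E(K, T) = 9; 5 ⊕ 9 = C.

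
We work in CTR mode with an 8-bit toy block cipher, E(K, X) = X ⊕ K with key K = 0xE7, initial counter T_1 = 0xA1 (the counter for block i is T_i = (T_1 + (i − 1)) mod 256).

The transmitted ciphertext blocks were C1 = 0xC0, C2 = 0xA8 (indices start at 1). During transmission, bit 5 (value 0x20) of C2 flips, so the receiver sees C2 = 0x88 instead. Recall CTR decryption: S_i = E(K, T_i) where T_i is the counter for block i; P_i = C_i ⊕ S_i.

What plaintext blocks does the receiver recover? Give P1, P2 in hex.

Only C2 changed, to 0x88. In CTR, a change in C_i flips the same bit in P_i only; the keystream is unaffected. Decrypting the received ciphertext:
P1: T = 0xA1, S = E(K, T) = 0x46; 0xC0 ⊕ 0x46 = 0x86.
P2: T = 0xA2, S = E(K, T) = 0x45; 0x88 ⊕ 0x45 = 0xCD.
Blocks that differ from the original plaintext: P2.

P1 = 0x86, P2 = 0xCD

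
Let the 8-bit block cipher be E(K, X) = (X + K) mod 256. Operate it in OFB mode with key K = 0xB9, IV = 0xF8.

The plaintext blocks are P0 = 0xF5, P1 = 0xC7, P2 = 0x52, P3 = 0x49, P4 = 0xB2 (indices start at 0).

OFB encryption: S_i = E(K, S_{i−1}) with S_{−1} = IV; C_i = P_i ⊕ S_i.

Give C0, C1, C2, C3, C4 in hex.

C0 = 0x44, C1 = 0xAD, C2 = 0x71, C3 = 0x95, C4 = 0x27

C0: S = E(K, 0xF8) = 0xB1; 0xF5 ⊕ 0xB1 = 0x44.
C1: S = E(K, 0xB1) = 0x6A; 0xC7 ⊕ 0x6A = 0xAD.
C2: S = E(K, 0x6A) = 0x23; 0x52 ⊕ 0x23 = 0x71.
C3: S = E(K, 0x23) = 0xDC; 0x49 ⊕ 0xDC = 0x95.
C4: S = E(K, 0xDC) = 0x95; 0xB2 ⊕ 0x95 = 0x27.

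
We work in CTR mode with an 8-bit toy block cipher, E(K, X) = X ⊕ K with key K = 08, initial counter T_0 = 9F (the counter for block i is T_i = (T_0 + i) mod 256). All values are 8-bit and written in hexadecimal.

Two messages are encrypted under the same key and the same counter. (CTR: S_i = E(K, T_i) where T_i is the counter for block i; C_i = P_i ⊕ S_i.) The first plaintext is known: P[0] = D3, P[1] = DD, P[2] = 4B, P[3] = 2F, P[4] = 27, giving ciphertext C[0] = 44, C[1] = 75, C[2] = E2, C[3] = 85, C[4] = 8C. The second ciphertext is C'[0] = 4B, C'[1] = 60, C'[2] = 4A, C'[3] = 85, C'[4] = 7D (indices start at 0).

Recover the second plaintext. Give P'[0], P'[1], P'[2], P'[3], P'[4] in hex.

P'[0] = DC, P'[1] = C8, P'[2] = E3, P'[3] = 2F, P'[4] = D6

In CTR with a reused counter, both messages share the same keystream S_i, so C_i ⊕ C'_i = P_i ⊕ P'_i and thus P'_i = P_i ⊕ C_i ⊕ C'_i.
P'[0]: D3 ⊕ 44 ⊕ 4B = DC.
P'[1]: DD ⊕ 75 ⊕ 60 = C8.
P'[2]: 4B ⊕ E2 ⊕ 4A = E3.
P'[3]: 2F ⊕ 85 ⊕ 85 = 2F.
P'[4]: 27 ⊕ 8C ⊕ 7D = D6.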